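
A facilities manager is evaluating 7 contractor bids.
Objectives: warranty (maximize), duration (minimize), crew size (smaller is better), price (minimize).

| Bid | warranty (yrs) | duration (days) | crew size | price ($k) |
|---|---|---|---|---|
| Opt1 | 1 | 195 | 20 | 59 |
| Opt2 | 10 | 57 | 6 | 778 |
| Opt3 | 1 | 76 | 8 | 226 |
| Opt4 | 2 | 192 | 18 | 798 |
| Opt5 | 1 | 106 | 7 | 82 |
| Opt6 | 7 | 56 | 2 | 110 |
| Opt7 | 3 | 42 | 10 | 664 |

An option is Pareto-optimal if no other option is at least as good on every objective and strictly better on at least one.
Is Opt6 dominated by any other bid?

No

Opt1: worse on warranty (1 vs 7).
Opt2: worse on duration (57 vs 56).
Opt3: worse on warranty (1 vs 7).
Opt4: worse on warranty (2 vs 7).
Opt5: worse on warranty (1 vs 7).
Opt7: worse on warranty (3 vs 7).
No option is at least as good as Opt6 on every objective and strictly better on one.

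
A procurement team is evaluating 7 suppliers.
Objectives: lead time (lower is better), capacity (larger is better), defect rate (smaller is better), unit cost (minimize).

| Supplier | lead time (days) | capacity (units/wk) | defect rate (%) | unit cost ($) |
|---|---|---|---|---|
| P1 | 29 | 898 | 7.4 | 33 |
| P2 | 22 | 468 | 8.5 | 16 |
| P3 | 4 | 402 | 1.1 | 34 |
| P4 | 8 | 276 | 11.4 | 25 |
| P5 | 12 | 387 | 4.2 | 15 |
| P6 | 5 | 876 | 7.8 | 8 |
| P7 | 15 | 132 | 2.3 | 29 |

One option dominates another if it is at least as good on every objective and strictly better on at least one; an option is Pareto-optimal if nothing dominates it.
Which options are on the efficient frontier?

P1: not dominated (best capacity).
P2: dominated by P6 (lead time 5≤22, capacity 876≥468, defect rate 7.8≤8.5, unit cost 8≤16).
P3: not dominated (best lead time).
P4: dominated by P6 (lead time 5≤8, capacity 876≥276, defect rate 7.8≤11.4, unit cost 8≤25).
P5: not dominated.
P6: not dominated (best unit cost).
P7: not dominated.

P1, P3, P5, P6, P7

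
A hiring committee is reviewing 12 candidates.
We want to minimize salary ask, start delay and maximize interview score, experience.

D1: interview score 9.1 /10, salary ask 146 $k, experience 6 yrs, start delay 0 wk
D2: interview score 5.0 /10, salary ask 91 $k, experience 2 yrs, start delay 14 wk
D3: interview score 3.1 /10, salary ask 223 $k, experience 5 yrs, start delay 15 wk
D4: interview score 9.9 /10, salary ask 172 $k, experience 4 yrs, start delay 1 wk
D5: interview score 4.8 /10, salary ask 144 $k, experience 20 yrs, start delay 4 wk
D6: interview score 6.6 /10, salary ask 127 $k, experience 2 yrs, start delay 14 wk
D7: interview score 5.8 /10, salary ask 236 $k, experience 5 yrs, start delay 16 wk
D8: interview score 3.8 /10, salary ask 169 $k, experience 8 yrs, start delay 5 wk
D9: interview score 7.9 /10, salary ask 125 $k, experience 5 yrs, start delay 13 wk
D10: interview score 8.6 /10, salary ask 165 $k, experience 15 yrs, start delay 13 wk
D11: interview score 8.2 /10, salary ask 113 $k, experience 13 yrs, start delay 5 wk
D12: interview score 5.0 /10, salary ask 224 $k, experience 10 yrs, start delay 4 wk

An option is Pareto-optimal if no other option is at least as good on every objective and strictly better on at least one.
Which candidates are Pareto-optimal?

D1: not dominated (best start delay).
D2: not dominated (best salary ask).
D3: dominated by D1 (interview score 9.1≥3.1, salary ask 146≤223, experience 6≥5, start delay 0≤15).
D4: not dominated (best interview score).
D5: not dominated (best experience).
D6: dominated by D9 (interview score 7.9≥6.6, salary ask 125≤127, experience 5≥2, start delay 13≤14).
D7: dominated by D1 (interview score 9.1≥5.8, salary ask 146≤236, experience 6≥5, start delay 0≤16).
D8: dominated by D5 (interview score 4.8≥3.8, salary ask 144≤169, experience 20≥8, start delay 4≤5).
D9: dominated by D11 (interview score 8.2≥7.9, salary ask 113≤125, experience 13≥5, start delay 5≤13).
D10: not dominated.
D11: not dominated.
D12: not dominated.

D1, D2, D4, D5, D10, D11, D12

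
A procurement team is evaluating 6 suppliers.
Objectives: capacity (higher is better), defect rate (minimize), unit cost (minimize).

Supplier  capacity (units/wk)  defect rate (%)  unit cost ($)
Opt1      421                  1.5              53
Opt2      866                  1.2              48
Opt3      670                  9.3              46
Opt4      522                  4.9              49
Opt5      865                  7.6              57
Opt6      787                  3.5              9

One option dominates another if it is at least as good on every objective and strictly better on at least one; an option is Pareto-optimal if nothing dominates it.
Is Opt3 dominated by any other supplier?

Opt6 vs Opt3: capacity 787≥670, defect rate 3.5≤9.3, unit cost 9≤46 — Opt6 is at least as good on every objective and strictly better on at least one, so Opt6 dominates Opt3.

Yes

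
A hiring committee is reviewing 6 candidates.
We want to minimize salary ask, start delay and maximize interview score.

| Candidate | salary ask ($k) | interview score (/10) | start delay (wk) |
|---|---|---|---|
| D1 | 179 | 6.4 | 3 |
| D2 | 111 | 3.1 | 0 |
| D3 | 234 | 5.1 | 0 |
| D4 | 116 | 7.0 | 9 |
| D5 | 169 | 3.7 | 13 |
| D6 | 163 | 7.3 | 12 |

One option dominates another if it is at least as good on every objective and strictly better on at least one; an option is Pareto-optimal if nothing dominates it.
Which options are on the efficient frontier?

D1: not dominated.
D2: not dominated (best salary ask).
D3: not dominated.
D4: not dominated.
D5: dominated by D4 (salary ask 116≤169, interview score 7.0≥3.7, start delay 9≤13).
D6: not dominated (best interview score).

D1, D2, D3, D4, D6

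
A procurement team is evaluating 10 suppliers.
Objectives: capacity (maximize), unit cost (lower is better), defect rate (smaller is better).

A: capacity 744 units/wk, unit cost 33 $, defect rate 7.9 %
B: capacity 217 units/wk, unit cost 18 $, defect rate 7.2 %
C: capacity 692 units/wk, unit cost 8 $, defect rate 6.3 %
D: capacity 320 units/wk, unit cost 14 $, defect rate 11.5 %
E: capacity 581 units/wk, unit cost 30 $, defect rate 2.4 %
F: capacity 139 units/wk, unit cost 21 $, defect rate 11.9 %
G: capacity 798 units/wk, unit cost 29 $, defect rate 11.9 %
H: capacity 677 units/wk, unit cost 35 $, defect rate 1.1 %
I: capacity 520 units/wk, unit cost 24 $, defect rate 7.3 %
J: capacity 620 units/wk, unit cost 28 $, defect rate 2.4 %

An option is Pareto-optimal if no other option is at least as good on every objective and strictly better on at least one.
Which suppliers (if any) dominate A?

B: worse on capacity (217 vs 744).
C: worse on capacity (692 vs 744).
D: worse on capacity (320 vs 744).
E: worse on capacity (581 vs 744).
F: worse on capacity (139 vs 744).
G: worse on defect rate (11.9 vs 7.9).
H: worse on capacity (677 vs 744).
I: worse on capacity (520 vs 744).
J: worse on capacity (620 vs 744).
No option dominates A.

none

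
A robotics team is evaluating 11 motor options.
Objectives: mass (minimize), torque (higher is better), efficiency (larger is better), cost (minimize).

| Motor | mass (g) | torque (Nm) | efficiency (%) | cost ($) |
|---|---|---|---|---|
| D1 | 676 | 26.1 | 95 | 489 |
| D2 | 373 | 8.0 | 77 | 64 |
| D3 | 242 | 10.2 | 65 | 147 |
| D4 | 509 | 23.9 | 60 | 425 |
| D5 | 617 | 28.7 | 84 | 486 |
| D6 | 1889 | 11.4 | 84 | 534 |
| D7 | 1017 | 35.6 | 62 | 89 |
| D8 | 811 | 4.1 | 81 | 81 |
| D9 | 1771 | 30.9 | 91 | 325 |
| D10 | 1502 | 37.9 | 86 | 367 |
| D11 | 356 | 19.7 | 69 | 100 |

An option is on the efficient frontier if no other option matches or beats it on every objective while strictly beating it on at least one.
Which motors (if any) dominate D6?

D1, D5, D9, D10

D1: mass 676≤1889, torque 26.1≥11.4, efficiency 95≥84, cost 489≤534 — dominates D6.
D5: mass 617≤1889, torque 28.7≥11.4, efficiency 84≥84, cost 486≤534 — dominates D6.
D9: mass 1771≤1889, torque 30.9≥11.4, efficiency 91≥84, cost 325≤534 — dominates D6.
D10: mass 1502≤1889, torque 37.9≥11.4, efficiency 86≥84, cost 367≤534 — dominates D6.
Others (D2, D3, D4, D7, D8, D11) are each worse than D6 on at least one objective.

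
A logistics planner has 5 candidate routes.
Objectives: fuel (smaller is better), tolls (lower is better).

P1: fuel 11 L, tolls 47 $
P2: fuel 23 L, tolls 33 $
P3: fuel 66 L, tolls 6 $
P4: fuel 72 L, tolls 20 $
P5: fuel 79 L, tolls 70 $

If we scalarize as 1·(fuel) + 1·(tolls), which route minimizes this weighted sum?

P1: 1·11 + 1·47 = 58
P2: 1·23 + 1·33 = 56
P3: 1·66 + 1·6 = 72
P4: 1·72 + 1·20 = 92
P5: 1·79 + 1·70 = 149
Lowest: P2 at 56.

P2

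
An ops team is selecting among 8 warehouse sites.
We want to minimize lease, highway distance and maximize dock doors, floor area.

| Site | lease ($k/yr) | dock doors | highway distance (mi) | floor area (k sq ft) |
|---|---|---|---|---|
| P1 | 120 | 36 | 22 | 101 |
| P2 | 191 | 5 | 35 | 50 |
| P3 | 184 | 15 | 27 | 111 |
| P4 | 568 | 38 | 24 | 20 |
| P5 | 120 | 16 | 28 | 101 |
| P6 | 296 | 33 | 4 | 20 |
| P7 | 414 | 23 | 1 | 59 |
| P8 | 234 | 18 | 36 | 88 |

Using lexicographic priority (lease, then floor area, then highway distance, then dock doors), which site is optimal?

P1

First minimize lease: best is 120, kept {P1, P5}.
Then maximize floor area: best is 101, kept {P1, P5}.
Then minimize highway distance: best is 22, kept {P1}.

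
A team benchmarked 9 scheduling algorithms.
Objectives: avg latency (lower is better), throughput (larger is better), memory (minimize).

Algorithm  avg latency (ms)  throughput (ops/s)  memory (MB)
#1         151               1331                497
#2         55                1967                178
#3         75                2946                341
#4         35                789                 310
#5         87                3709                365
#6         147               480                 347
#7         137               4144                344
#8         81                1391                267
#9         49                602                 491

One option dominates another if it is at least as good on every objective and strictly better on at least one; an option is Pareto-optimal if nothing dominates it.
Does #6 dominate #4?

No

#6 vs #4: #6 is worse on avg latency (147 vs 35), so it does not dominate #4.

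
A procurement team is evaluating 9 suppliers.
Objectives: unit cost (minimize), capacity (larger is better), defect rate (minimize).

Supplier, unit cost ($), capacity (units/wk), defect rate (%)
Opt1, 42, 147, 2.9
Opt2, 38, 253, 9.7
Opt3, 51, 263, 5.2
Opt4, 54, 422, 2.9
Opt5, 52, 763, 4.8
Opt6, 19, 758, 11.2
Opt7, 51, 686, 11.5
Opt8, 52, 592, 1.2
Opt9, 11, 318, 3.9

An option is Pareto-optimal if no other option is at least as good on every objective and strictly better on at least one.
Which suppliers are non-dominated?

Opt1, Opt5, Opt6, Opt8, Opt9

Opt1: not dominated.
Opt2: dominated by Opt9 (unit cost 11≤38, capacity 318≥253, defect rate 3.9≤9.7).
Opt3: dominated by Opt9 (unit cost 11≤51, capacity 318≥263, defect rate 3.9≤5.2).
Opt4: dominated by Opt8 (unit cost 52≤54, capacity 592≥422, defect rate 1.2≤2.9).
Opt5: not dominated (best capacity).
Opt6: not dominated.
Opt7: dominated by Opt6 (unit cost 19≤51, capacity 758≥686, defect rate 11.2≤11.5).
Opt8: not dominated (best defect rate).
Opt9: not dominated (best unit cost).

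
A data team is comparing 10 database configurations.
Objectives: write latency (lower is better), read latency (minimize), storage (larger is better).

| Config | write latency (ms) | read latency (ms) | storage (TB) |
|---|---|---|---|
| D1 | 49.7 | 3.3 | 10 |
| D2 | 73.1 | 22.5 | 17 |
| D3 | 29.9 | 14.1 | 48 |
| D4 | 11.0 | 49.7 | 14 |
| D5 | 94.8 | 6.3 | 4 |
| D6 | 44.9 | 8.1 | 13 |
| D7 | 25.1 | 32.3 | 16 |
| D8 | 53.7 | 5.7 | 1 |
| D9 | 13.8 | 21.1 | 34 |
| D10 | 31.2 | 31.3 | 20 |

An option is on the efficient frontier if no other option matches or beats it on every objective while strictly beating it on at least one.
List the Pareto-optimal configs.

D1: not dominated (best read latency).
D2: dominated by D3 (write latency 29.9≤73.1, read latency 14.1≤22.5, storage 48≥17).
D3: not dominated (best storage).
D4: not dominated (best write latency).
D5: dominated by D1 (write latency 49.7≤94.8, read latency 3.3≤6.3, storage 10≥4).
D6: not dominated.
D7: dominated by D9 (write latency 13.8≤25.1, read latency 21.1≤32.3, storage 34≥16).
D8: dominated by D1 (write latency 49.7≤53.7, read latency 3.3≤5.7, storage 10≥1).
D9: not dominated.
D10: dominated by D3 (write latency 29.9≤31.2, read latency 14.1≤31.3, storage 48≥20).

D1, D3, D4, D6, D9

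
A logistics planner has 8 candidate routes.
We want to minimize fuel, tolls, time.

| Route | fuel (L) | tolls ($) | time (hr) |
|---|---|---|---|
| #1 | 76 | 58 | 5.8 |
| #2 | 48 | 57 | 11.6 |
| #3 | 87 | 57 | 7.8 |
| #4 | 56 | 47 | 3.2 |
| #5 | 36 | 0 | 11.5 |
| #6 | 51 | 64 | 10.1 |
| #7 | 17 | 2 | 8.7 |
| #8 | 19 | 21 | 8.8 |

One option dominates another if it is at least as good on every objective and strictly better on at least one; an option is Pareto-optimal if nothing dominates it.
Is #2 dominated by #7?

#7 vs #2: fuel 17≤48, tolls 2≤57, time 8.7≤11.6 — #7 is at least as good on every objective with at least one strict improvement.

Yes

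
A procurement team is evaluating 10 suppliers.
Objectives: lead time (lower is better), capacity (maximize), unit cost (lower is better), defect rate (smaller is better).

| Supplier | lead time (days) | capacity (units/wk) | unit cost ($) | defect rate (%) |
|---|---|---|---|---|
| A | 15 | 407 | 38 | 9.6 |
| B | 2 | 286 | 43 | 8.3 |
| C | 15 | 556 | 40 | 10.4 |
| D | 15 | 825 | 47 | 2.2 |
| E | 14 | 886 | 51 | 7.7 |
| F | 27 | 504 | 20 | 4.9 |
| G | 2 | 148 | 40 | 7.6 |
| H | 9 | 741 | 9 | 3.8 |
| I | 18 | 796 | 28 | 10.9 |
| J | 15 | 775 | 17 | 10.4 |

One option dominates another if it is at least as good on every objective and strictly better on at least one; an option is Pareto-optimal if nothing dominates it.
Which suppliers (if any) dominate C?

H: lead time 9≤15, capacity 741≥556, unit cost 9≤40, defect rate 3.8≤10.4 — dominates C.
J: lead time 15≤15, capacity 775≥556, unit cost 17≤40, defect rate 10.4≤10.4 — dominates C.
Others (A, B, D, E, F, G, I) are each worse than C on at least one objective.

H, J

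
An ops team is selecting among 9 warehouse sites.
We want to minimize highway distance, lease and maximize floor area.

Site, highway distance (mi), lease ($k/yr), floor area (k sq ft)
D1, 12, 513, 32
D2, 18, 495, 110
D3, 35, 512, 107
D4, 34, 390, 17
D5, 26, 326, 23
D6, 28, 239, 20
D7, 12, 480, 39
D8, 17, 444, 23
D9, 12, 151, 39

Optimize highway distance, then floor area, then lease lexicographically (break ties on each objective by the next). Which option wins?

D9

First minimize highway distance: best is 12, kept {D1, D7, D9}.
Then maximize floor area: best is 39, kept {D7, D9}.
Then minimize lease: best is 151, kept {D9}.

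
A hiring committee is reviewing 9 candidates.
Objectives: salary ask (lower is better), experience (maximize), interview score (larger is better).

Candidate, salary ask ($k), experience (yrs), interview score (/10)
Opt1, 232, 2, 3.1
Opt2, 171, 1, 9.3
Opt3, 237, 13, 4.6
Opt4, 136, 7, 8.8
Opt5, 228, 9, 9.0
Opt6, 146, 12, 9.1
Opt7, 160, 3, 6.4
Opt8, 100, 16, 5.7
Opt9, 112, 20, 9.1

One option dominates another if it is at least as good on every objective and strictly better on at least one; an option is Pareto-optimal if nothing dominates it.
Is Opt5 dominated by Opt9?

Yes

Opt9 vs Opt5: salary ask 112≤228, experience 20≥9, interview score 9.1≥9.0 — Opt9 is at least as good on every objective with at least one strict improvement.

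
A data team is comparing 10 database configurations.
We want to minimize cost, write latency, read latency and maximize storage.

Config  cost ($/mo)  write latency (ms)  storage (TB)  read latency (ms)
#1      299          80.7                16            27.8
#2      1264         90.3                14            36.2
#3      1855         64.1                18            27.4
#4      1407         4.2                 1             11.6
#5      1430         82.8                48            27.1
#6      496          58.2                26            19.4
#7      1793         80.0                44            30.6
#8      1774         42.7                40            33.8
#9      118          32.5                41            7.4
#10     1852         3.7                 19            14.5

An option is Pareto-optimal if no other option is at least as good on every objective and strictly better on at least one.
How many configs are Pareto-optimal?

#1: dominated by #9 (cost 118≤299, write latency 32.5≤80.7, storage 41≥16, read latency 7.4≤27.8).
#2: dominated by #1 (cost 299≤1264, write latency 80.7≤90.3, storage 16≥14, read latency 27.8≤36.2).
#3: dominated by #6 (cost 496≤1855, write latency 58.2≤64.1, storage 26≥18, read latency 19.4≤27.4).
#4: not dominated.
#5: not dominated (best storage).
#6: dominated by #9 (cost 118≤496, write latency 32.5≤58.2, storage 41≥26, read latency 7.4≤19.4).
#7: not dominated.
#8: dominated by #9 (cost 118≤1774, write latency 32.5≤42.7, storage 41≥40, read latency 7.4≤33.8).
#9: not dominated (best cost).
#10: not dominated (best write latency).
Pareto-optimal: #4, #5, #7, #9, #10 → 5.

5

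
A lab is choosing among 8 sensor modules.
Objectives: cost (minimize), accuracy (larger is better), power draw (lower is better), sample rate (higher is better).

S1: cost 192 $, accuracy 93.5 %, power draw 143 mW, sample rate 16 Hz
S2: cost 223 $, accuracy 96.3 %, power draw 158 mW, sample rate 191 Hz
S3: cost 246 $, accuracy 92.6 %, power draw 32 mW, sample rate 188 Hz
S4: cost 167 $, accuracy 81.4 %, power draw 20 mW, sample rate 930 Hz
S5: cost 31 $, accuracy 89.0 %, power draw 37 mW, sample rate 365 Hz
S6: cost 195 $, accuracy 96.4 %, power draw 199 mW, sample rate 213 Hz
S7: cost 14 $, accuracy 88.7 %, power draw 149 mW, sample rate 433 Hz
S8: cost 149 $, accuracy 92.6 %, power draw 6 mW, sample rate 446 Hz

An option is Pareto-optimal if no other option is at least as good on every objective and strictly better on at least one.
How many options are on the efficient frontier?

S1: not dominated.
S2: not dominated.
S3: dominated by S8 (cost 149≤246, accuracy 92.6≥92.6, power draw 6≤32, sample rate 446≥188).
S4: not dominated (best sample rate).
S5: not dominated.
S6: not dominated (best accuracy).
S7: not dominated (best cost).
S8: not dominated (best power draw).
Pareto-optimal: S1, S2, S4, S5, S6, S7, S8 → 7.

7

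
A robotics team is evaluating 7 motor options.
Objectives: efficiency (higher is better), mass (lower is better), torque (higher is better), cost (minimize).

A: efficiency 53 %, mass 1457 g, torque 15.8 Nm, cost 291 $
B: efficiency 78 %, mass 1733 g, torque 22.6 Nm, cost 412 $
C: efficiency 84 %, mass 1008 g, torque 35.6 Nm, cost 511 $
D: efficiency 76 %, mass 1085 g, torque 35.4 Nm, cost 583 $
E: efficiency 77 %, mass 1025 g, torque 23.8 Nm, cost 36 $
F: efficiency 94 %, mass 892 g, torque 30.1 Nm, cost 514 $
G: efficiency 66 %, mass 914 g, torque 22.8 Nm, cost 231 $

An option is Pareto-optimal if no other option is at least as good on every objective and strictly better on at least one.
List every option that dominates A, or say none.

E: efficiency 77≥53, mass 1025≤1457, torque 23.8≥15.8, cost 36≤291 — dominates A.
G: efficiency 66≥53, mass 914≤1457, torque 22.8≥15.8, cost 231≤291 — dominates A.
Others (B, C, D, F) are each worse than A on at least one objective.

E, G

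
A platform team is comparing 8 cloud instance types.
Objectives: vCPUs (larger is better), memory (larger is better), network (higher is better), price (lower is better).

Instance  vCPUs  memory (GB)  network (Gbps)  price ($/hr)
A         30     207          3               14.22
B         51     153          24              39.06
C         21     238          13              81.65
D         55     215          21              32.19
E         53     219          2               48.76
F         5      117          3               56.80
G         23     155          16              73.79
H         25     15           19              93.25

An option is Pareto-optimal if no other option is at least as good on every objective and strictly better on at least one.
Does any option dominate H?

B vs H: vCPUs 51≥25, memory 153≥15, network 24≥19, price 39.06≤93.25 — B is at least as good on every objective and strictly better on at least one, so B dominates H.

Yes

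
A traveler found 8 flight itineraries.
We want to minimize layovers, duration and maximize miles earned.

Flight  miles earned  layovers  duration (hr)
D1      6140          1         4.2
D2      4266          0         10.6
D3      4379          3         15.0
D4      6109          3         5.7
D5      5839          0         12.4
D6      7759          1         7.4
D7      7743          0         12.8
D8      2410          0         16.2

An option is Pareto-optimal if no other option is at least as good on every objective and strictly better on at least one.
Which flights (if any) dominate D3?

D1, D4, D5, D6, D7

D1: miles earned 6140≥4379, layovers 1≤3, duration 4.2≤15.0 — dominates D3.
D4: miles earned 6109≥4379, layovers 3≤3, duration 5.7≤15.0 — dominates D3.
D5: miles earned 5839≥4379, layovers 0≤3, duration 12.4≤15.0 — dominates D3.
D6: miles earned 7759≥4379, layovers 1≤3, duration 7.4≤15.0 — dominates D3.
D7: miles earned 7743≥4379, layovers 0≤3, duration 12.8≤15.0 — dominates D3.
Others (D2, D8) are each worse than D3 on at least one objective.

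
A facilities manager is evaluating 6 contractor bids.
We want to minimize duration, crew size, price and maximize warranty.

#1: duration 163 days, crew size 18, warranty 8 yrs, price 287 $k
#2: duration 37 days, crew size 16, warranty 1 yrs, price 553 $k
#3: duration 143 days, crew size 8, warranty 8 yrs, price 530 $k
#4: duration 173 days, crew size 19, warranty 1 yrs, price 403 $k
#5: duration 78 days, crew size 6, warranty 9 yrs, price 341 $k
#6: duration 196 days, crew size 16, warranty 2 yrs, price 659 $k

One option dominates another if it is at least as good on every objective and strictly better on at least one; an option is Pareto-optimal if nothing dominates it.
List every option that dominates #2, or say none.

none

#1: worse on duration (163 vs 37).
#3: worse on duration (143 vs 37).
#4: worse on duration (173 vs 37).
#5: worse on duration (78 vs 37).
#6: worse on duration (196 vs 37).
No option dominates #2.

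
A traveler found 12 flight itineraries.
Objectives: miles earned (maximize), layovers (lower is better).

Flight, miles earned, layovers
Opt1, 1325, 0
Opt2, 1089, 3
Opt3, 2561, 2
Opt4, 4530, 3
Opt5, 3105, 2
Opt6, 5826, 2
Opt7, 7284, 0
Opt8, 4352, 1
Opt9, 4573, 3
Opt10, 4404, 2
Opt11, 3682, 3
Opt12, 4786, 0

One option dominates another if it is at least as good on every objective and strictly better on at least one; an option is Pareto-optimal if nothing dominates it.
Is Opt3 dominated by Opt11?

Opt11 vs Opt3: Opt11 is worse on layovers (3 vs 2), so it does not dominate Opt3.

No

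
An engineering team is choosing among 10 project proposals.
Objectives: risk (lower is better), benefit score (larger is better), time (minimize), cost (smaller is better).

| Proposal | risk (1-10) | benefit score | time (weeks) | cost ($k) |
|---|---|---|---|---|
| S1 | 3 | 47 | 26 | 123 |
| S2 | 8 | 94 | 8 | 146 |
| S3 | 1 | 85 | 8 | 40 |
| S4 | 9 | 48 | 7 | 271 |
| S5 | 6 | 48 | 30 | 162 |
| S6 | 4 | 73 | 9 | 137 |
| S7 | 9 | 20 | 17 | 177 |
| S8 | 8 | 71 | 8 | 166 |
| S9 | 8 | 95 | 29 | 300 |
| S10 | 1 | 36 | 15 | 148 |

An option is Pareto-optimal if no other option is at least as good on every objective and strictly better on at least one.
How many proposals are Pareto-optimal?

S1: dominated by S3 (risk 1≤3, benefit score 85≥47, time 8≤26, cost 40≤123).
S2: not dominated.
S3: not dominated (best cost).
S4: not dominated (best time).
S5: dominated by S3 (risk 1≤6, benefit score 85≥48, time 8≤30, cost 40≤162).
S6: dominated by S3 (risk 1≤4, benefit score 85≥73, time 8≤9, cost 40≤137).
S7: dominated by S2 (risk 8≤9, benefit score 94≥20, time 8≤17, cost 146≤177).
S8: dominated by S2 (risk 8≤8, benefit score 94≥71, time 8≤8, cost 146≤166).
S9: not dominated (best benefit score).
S10: dominated by S3 (risk 1≤1, benefit score 85≥36, time 8≤15, cost 40≤148).
Pareto-optimal: S2, S3, S4, S9 → 4.

4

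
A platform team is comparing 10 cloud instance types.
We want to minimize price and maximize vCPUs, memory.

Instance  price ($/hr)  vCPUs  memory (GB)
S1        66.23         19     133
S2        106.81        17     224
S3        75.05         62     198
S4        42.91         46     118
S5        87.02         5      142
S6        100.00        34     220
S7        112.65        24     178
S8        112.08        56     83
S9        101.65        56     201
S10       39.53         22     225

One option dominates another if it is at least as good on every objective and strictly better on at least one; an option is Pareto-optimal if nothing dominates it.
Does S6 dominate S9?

S6 vs S9: S6 is worse on vCPUs (34 vs 56), so it does not dominate S9.

No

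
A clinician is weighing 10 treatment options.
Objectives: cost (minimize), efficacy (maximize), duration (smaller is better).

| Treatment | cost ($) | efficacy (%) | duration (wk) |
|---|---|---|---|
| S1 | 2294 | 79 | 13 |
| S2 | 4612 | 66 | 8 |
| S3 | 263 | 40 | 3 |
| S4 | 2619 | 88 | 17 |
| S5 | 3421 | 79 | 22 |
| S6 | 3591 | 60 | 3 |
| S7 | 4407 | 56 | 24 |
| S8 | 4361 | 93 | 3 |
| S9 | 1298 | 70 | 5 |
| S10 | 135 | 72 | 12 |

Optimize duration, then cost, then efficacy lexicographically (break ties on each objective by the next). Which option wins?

S3

First minimize duration: best is 3, kept {S3, S6, S8}.
Then minimize cost: best is 263, kept {S3}.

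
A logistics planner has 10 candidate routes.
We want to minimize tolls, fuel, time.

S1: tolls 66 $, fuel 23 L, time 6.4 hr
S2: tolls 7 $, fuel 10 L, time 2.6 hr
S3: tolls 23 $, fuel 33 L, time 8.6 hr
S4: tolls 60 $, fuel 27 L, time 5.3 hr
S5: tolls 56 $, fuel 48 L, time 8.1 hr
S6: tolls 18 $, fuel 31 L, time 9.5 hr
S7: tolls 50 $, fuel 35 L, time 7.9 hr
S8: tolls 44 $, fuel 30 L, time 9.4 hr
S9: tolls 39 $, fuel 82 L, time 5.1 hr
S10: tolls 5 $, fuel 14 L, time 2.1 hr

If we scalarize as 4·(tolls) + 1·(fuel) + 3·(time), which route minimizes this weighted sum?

S10

S1: 4·66 + 1·23 + 3·6.4 = 306.2
S2: 4·7 + 1·10 + 3·2.6 = 45.8
S3: 4·23 + 1·33 + 3·8.6 = 150.8
S4: 4·60 + 1·27 + 3·5.3 = 282.9
S5: 4·56 + 1·48 + 3·8.1 = 296.3
S6: 4·18 + 1·31 + 3·9.5 = 131.5
S7: 4·50 + 1·35 + 3·7.9 = 258.7
S8: 4·44 + 1·30 + 3·9.4 = 234.2
S9: 4·39 + 1·82 + 3·5.1 = 253.3
S10: 4·5 + 1·14 + 3·2.1 = 40.3
Lowest: S10 at 40.3.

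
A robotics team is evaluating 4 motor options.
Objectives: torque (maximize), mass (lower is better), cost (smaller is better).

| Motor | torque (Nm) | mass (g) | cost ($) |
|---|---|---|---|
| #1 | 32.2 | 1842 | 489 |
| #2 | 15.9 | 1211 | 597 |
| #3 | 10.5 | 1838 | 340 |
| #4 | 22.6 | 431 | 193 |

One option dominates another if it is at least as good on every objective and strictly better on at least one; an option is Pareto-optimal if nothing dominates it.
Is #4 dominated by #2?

No

#2 vs #4: #2 is worse on torque (15.9 vs 22.6), so it does not dominate #4.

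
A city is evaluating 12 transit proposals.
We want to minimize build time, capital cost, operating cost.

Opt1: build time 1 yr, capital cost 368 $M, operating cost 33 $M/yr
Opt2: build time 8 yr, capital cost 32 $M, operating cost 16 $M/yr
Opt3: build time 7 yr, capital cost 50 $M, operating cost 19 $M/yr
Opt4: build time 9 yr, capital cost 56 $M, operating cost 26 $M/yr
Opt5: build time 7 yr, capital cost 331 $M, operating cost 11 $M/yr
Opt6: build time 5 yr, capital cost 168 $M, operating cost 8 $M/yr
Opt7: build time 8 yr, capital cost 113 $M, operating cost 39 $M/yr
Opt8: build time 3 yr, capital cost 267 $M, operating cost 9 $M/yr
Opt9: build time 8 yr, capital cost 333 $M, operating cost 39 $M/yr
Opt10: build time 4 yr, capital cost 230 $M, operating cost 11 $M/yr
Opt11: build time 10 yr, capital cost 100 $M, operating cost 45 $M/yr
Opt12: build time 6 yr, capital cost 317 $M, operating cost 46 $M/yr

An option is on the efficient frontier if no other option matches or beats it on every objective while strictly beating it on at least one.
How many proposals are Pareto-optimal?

Opt1: not dominated (best build time).
Opt2: not dominated (best capital cost).
Opt3: not dominated.
Opt4: dominated by Opt2 (build time 8≤9, capital cost 32≤56, operating cost 16≤26).
Opt5: dominated by Opt6 (build time 5≤7, capital cost 168≤331, operating cost 8≤11).
Opt6: not dominated (best operating cost).
Opt7: dominated by Opt2 (build time 8≤8, capital cost 32≤113, operating cost 16≤39).
Opt8: not dominated.
Opt9: dominated by Opt2 (build time 8≤8, capital cost 32≤333, operating cost 16≤39).
Opt10: not dominated.
Opt11: dominated by Opt2 (build time 8≤10, capital cost 32≤100, operating cost 16≤45).
Opt12: dominated by Opt6 (build time 5≤6, capital cost 168≤317, operating cost 8≤46).
Pareto-optimal: Opt1, Opt2, Opt3, Opt6, Opt8, Opt10 → 6.

6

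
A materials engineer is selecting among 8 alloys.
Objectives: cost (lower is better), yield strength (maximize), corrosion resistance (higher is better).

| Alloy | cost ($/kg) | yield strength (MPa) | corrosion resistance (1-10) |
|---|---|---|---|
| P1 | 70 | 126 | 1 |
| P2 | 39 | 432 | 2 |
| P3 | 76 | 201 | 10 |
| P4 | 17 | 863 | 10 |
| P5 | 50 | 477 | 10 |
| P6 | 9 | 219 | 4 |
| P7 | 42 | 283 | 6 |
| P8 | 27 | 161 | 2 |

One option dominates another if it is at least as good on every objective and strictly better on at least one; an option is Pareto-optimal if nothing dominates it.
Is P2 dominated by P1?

No

P1 vs P2: P1 is worse on cost (70 vs 39), so it does not dominate P2.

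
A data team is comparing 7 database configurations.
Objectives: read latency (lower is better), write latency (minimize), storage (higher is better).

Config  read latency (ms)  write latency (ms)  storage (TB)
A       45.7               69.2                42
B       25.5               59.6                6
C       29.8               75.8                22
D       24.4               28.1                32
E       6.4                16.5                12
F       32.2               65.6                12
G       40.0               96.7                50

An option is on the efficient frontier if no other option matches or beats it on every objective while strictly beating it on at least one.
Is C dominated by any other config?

D vs C: read latency 24.4≤29.8, write latency 28.1≤75.8, storage 32≥22 — D is at least as good on every objective and strictly better on at least one, so D dominates C.

Yes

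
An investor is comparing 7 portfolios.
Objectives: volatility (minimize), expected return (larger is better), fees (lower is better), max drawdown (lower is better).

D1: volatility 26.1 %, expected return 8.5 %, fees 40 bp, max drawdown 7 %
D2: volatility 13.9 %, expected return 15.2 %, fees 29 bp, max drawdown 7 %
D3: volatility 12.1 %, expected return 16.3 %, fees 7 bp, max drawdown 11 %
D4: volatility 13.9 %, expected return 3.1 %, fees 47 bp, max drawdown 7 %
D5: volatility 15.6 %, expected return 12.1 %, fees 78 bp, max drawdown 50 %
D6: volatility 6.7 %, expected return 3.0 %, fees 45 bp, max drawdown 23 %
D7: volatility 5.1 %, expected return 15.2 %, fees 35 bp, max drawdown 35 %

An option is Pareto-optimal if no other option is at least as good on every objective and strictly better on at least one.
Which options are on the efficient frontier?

D2, D3, D6, D7

D1: dominated by D2 (volatility 13.9≤26.1, expected return 15.2≥8.5, fees 29≤40, max drawdown 7≤7).
D2: not dominated.
D3: not dominated (best expected return).
D4: dominated by D2 (volatility 13.9≤13.9, expected return 15.2≥3.1, fees 29≤47, max drawdown 7≤7).
D5: dominated by D2 (volatility 13.9≤15.6, expected return 15.2≥12.1, fees 29≤78, max drawdown 7≤50).
D6: not dominated.
D7: not dominated (best volatility).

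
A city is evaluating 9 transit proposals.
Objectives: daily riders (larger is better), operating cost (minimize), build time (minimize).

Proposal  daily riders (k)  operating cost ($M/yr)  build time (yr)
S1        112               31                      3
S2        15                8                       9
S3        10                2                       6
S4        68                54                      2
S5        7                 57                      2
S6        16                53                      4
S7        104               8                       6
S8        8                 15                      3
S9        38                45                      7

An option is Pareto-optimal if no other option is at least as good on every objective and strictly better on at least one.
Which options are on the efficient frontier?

S1: not dominated (best daily riders).
S2: dominated by S7 (daily riders 104≥15, operating cost 8≤8, build time 6≤9).
S3: not dominated (best operating cost).
S4: not dominated.
S5: dominated by S4 (daily riders 68≥7, operating cost 54≤57, build time 2≤2).
S6: dominated by S1 (daily riders 112≥16, operating cost 31≤53, build time 3≤4).
S7: not dominated.
S8: not dominated.
S9: dominated by S1 (daily riders 112≥38, operating cost 31≤45, build time 3≤7).

S1, S3, S4, S7, S8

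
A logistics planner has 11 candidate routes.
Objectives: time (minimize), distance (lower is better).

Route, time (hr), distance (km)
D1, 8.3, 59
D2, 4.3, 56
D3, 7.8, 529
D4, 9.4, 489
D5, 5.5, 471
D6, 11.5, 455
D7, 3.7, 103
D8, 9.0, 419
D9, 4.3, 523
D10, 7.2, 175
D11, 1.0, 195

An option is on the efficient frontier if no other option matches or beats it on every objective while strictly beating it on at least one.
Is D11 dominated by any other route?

No

D1: worse on time (8.3 vs 1.0).
D2: worse on time (4.3 vs 1.0).
D3: worse on time (7.8 vs 1.0).
D4: worse on time (9.4 vs 1.0).
D5: worse on time (5.5 vs 1.0).
D6: worse on time (11.5 vs 1.0).
D7: worse on time (3.7 vs 1.0).
D8: worse on time (9.0 vs 1.0).
D9: worse on time (4.3 vs 1.0).
D10: worse on time (7.2 vs 1.0).
No option is at least as good as D11 on every objective and strictly better on one.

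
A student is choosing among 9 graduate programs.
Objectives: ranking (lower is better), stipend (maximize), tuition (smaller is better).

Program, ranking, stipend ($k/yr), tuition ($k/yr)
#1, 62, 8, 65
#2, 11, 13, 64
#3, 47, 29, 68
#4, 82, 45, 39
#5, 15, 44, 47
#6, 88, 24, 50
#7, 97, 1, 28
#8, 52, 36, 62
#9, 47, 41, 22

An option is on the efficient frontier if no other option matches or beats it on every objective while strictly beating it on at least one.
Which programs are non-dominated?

#2, #4, #5, #9

#1: dominated by #2 (ranking 11≤62, stipend 13≥8, tuition 64≤65).
#2: not dominated (best ranking).
#3: dominated by #5 (ranking 15≤47, stipend 44≥29, tuition 47≤68).
#4: not dominated (best stipend).
#5: not dominated.
#6: dominated by #4 (ranking 82≤88, stipend 45≥24, tuition 39≤50).
#7: dominated by #9 (ranking 47≤97, stipend 41≥1, tuition 22≤28).
#8: dominated by #5 (ranking 15≤52, stipend 44≥36, tuition 47≤62).
#9: not dominated (best tuition).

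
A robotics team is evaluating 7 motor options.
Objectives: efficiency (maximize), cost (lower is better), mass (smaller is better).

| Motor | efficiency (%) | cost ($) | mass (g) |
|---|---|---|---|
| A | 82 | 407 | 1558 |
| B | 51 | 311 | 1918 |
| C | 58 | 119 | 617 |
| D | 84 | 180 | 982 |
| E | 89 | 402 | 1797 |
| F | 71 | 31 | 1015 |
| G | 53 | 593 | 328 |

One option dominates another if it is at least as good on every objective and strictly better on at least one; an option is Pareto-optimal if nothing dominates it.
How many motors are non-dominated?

A: dominated by D (efficiency 84≥82, cost 180≤407, mass 982≤1558).
B: dominated by C (efficiency 58≥51, cost 119≤311, mass 617≤1918).
C: not dominated.
D: not dominated.
E: not dominated (best efficiency).
F: not dominated (best cost).
G: not dominated (best mass).
Pareto-optimal: C, D, E, F, G → 5.

5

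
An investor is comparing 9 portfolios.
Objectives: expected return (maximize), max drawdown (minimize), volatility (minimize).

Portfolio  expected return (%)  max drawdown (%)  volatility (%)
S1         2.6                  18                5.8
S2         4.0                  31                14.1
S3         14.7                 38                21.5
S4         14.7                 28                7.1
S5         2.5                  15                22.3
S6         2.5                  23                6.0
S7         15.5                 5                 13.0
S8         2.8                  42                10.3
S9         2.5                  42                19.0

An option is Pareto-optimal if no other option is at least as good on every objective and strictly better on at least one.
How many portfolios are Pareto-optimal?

3

S1: not dominated (best volatility).
S2: dominated by S4 (expected return 14.7≥4.0, max drawdown 28≤31, volatility 7.1≤14.1).
S3: dominated by S4 (expected return 14.7≥14.7, max drawdown 28≤38, volatility 7.1≤21.5).
S4: not dominated.
S5: dominated by S7 (expected return 15.5≥2.5, max drawdown 5≤15, volatility 13.0≤22.3).
S6: dominated by S1 (expected return 2.6≥2.5, max drawdown 18≤23, volatility 5.8≤6.0).
S7: not dominated (best expected return).
S8: dominated by S4 (expected return 14.7≥2.8, max drawdown 28≤42, volatility 7.1≤10.3).
S9: dominated by S1 (expected return 2.6≥2.5, max drawdown 18≤42, volatility 5.8≤19.0).
Pareto-optimal: S1, S4, S7 → 3.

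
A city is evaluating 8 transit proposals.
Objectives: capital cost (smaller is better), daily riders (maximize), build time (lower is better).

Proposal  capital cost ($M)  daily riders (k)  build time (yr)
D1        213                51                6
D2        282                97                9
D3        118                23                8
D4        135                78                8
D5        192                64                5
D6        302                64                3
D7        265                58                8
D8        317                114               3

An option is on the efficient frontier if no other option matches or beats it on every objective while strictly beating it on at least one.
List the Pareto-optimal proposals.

D2, D3, D4, D5, D6, D8

D1: dominated by D5 (capital cost 192≤213, daily riders 64≥51, build time 5≤6).
D2: not dominated.
D3: not dominated (best capital cost).
D4: not dominated.
D5: not dominated.
D6: not dominated.
D7: dominated by D4 (capital cost 135≤265, daily riders 78≥58, build time 8≤8).
D8: not dominated (best daily riders).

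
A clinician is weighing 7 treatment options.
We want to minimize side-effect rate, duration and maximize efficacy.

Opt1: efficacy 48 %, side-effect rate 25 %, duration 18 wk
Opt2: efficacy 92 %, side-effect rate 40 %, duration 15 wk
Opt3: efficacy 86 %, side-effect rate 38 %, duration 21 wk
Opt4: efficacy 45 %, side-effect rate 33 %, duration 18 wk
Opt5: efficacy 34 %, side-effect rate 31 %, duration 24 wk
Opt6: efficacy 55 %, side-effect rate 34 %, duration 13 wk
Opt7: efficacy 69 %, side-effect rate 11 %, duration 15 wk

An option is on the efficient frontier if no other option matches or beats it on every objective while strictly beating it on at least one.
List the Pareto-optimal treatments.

Opt1: dominated by Opt7 (efficacy 69≥48, side-effect rate 11≤25, duration 15≤18).
Opt2: not dominated (best efficacy).
Opt3: not dominated.
Opt4: dominated by Opt1 (efficacy 48≥45, side-effect rate 25≤33, duration 18≤18).
Opt5: dominated by Opt1 (efficacy 48≥34, side-effect rate 25≤31, duration 18≤24).
Opt6: not dominated (best duration).
Opt7: not dominated (best side-effect rate).

Opt2, Opt3, Opt6, Opt7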